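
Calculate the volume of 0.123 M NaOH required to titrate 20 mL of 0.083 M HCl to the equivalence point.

At equivalence: moles acid = moles base. moles HCl = 0.083 × 20/1000 = 0.00166 mol. V_base = moles / 0.123 × 1000 = 13.5 mL.

V_{base} = 13.5 mL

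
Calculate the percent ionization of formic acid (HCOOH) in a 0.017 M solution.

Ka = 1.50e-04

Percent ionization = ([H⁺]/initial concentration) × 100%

Using Ka equilibrium: x² + Ka×x - Ka×C = 0. Solving: [H⁺] = 1.5236e-03. Percent = (1.5236e-03/0.017) × 100

Percent ionization = 8.96%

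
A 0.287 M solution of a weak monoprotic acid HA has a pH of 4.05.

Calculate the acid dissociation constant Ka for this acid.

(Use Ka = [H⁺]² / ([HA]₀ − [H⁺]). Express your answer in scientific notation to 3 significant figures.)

[H⁺] = 10^(−pH) = 10^(−4.05) = 8.913e-05 M. For HA ⇌ H⁺ + A⁻, Ka = [H⁺][A⁻]/[HA] = [H⁺]² / ([HA]₀ − [H⁺]) = (8.913e-05)² / (0.287 − 8.913e-05) = 2.77e-08.

K_a = 2.77e-08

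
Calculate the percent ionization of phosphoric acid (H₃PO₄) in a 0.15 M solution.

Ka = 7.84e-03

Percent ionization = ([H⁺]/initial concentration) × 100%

Using Ka equilibrium: x² + Ka×x - Ka×C = 0. Solving: [H⁺] = 3.0596e-02. Percent = (3.0596e-02/0.15) × 100

Percent ionization = 20.4%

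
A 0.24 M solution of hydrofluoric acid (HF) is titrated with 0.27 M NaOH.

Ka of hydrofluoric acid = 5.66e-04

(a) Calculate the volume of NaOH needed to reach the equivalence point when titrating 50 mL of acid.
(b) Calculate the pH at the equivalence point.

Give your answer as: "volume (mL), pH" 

moles acid = 0.24 × 50/1000 = 0.012 mol; V_base = moles/0.27 × 1000 = 44.4 mL. At equivalence only the conjugate base is present: [A⁻] = 0.012/0.094 = 1.2706e-01 M. Kb = Kw/Ka = 1.77e-11; [OH⁻] = √(Kb × [A⁻]) = 1.4983e-06; pOH = 5.82; pH = 14 - pOH = 8.18.

V = 44.4 mL, pH = 8.18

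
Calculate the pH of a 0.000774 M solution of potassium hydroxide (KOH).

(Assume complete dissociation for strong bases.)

[OH⁻] = 0.000774 M for strong base. pOH = -log[OH⁻] = 3.11, pH = 14 - pOH

pH = 10.89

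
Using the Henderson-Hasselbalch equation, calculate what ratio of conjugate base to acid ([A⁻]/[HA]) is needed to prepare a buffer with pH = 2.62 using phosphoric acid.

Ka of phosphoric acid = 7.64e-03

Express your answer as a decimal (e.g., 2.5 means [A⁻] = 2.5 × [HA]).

pKa = -log(7.64e-03) = 2.1169. pH = pKa + log([A⁻]/[HA]), so log([A⁻]/[HA]) = pH − pKa = 2.62 − 2.1169 = 0.5031. [A⁻]/[HA] = 10^(0.5031) = 3.18

[A⁻]/[HA] = 3.18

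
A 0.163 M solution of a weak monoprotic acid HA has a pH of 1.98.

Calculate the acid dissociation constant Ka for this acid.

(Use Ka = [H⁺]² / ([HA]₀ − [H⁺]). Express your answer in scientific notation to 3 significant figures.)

[H⁺] = 10^(−pH) = 10^(−1.98) = 1.047e-02 M. For HA ⇌ H⁺ + A⁻, Ka = [H⁺][A⁻]/[HA] = [H⁺]² / ([HA]₀ − [H⁺]) = (1.047e-02)² / (0.163 − 1.047e-02) = 7.19e-04.

K_a = 7.19e-04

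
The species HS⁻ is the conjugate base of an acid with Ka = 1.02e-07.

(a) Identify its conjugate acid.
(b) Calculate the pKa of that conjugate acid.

(a) The conjugate acid is formed by adding one H⁺ to HS⁻, giving H₂S. (b) pKa = -log(Ka) = -log(1.02e-07) = 6.99.

Conjugate acid: H₂S; pK_a = 6.99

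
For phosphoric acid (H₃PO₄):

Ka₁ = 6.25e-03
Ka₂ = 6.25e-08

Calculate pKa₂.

pKa₂ = -log(Ka₂) = -log(6.25e-08) = 7.20.

pK_{a2} = 7.20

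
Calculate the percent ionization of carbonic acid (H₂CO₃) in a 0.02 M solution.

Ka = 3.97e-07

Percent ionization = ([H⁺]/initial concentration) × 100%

Using Ka equilibrium: x² + Ka×x - Ka×C = 0. Solving: [H⁺] = 8.8908e-05. Percent = (8.8908e-05/0.02) × 100

Percent ionization = 0.445%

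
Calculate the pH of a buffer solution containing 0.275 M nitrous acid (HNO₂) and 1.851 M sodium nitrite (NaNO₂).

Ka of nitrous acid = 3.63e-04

pKa = -log(3.63e-04) = 3.44. pH = pKa + log([A⁻]/[HA]) = 3.44 + log(1.851/0.275)

pH = 4.27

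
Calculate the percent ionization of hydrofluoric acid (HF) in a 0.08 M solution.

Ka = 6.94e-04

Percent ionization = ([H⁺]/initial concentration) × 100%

Using Ka equilibrium: x² + Ka×x - Ka×C = 0. Solving: [H⁺] = 7.1122e-03. Percent = (7.1122e-03/0.08) × 100

Percent ionization = 8.89%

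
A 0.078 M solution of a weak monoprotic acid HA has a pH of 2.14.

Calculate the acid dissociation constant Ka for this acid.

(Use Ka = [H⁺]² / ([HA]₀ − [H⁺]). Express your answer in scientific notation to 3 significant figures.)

[H⁺] = 10^(−pH) = 10^(−2.14) = 7.244e-03 M. For HA ⇌ H⁺ + A⁻, Ka = [H⁺][A⁻]/[HA] = [H⁺]² / ([HA]₀ − [H⁺]) = (7.244e-03)² / (0.078 − 7.244e-03) = 7.42e-04.

K_a = 7.42e-04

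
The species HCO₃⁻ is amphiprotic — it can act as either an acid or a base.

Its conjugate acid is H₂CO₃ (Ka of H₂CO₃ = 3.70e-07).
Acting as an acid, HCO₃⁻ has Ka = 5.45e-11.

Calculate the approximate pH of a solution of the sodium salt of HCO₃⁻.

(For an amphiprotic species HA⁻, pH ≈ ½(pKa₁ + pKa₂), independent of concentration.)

pKa₁ = -log(3.70e-07) = 6.43; pKa₂ = -log(5.45e-11) = 10.26. For an amphiprotic species, pH ≈ ½(pKa₁ + pKa₂) = ½(6.43 + 10.26) = 8.35.

pH = 8.35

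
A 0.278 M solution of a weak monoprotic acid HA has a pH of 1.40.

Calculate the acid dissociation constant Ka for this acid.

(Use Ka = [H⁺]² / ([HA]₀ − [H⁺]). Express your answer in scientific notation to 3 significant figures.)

[H⁺] = 10^(−pH) = 10^(−1.40) = 3.981e-02 M. For HA ⇌ H⁺ + A⁻, Ka = [H⁺][A⁻]/[HA] = [H⁺]² / ([HA]₀ − [H⁺]) = (3.981e-02)² / (0.278 − 3.981e-02) = 6.65e-03.

K_a = 6.65e-03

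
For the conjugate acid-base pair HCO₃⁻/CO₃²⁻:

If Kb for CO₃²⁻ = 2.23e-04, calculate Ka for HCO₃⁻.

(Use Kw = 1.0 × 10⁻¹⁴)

For a conjugate pair Ka × Kb = Kw, so Ka = Kw/Kb = 1.0 × 10⁻¹⁴ / 2.23e-04 = 4.48e-11.

K_a = 4.48e-11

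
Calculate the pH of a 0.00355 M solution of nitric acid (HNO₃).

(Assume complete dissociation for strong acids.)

[H⁺] = 0.00355 M for strong acid. pH = -log[H⁺] = -log(0.00355)

pH = 2.45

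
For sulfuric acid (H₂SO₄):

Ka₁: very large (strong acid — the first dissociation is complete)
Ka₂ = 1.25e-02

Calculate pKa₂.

pKa₂ = -log(Ka₂) = -log(1.25e-02) = 1.90.

pK_{a2} = 1.90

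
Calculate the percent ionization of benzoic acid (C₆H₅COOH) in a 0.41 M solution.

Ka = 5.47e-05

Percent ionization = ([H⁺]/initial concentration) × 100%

Using Ka equilibrium: x² + Ka×x - Ka×C = 0. Solving: [H⁺] = 4.7084e-03. Percent = (4.7084e-03/0.41) × 100

Percent ionization = 1.15%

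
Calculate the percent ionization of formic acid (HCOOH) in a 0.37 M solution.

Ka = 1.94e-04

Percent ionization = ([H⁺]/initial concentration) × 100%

Using Ka equilibrium: x² + Ka×x - Ka×C = 0. Solving: [H⁺] = 8.3759e-03. Percent = (8.3759e-03/0.37) × 100

Percent ionization = 2.26%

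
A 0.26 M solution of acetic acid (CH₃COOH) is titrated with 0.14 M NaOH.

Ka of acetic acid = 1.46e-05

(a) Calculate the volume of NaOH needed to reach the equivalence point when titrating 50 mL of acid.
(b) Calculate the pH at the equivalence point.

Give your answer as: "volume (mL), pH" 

moles acid = 0.26 × 50/1000 = 0.013 mol; V_base = moles/0.14 × 1000 = 92.9 mL. At equivalence only the conjugate base is present: [A⁻] = 0.013/0.143 = 9.1000e-02 M. Kb = Kw/Ka = 6.85e-10; [OH⁻] = √(Kb × [A⁻]) = 7.8949e-06; pOH = 5.10; pH = 14 - pOH = 8.90.

V = 92.9 mL, pH = 8.90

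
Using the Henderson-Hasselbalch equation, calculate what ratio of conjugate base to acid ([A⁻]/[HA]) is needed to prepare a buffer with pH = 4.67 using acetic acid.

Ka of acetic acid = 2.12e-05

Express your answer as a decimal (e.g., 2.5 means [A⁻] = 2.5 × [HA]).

pKa = -log(2.12e-05) = 4.6737. pH = pKa + log([A⁻]/[HA]), so log([A⁻]/[HA]) = pH − pKa = 4.67 − 4.6737 = -0.0037. [A⁻]/[HA] = 10^(-0.0037) = 0.992

[A⁻]/[HA] = 0.992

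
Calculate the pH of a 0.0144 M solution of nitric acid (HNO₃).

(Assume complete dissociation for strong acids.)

[H⁺] = 0.0144 M for strong acid. pH = -log[H⁺] = -log(0.0144)

pH = 1.84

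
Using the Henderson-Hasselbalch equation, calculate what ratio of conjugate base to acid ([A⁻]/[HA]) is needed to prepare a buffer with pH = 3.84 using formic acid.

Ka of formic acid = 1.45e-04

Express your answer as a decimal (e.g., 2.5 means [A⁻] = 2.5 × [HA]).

pKa = -log(1.45e-04) = 3.8386. pH = pKa + log([A⁻]/[HA]), so log([A⁻]/[HA]) = pH − pKa = 3.84 − 3.8386 = 0.0014. [A⁻]/[HA] = 10^(0.0014) = 1.00

[A⁻]/[HA] = 1.00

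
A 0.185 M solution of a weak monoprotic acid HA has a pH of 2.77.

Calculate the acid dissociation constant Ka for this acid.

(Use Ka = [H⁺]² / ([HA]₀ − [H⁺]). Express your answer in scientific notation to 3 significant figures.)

[H⁺] = 10^(−pH) = 10^(−2.77) = 1.698e-03 M. For HA ⇌ H⁺ + A⁻, Ka = [H⁺][A⁻]/[HA] = [H⁺]² / ([HA]₀ − [H⁺]) = (1.698e-03)² / (0.185 − 1.698e-03) = 1.57e-05.

K_a = 1.57e-05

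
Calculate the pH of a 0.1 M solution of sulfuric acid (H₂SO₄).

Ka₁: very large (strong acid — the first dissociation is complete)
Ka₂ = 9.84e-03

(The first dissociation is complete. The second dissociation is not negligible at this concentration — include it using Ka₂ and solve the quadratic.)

First dissociation is complete: [H⁺]₀ = [HSO₄⁻]₀ = C = 0.1 M. Second dissociation HSO₄⁻ ⇌ H⁺ + SO₄²⁻: let x = [SO₄²⁻]. Ka₂ = (C + x)·x / (C − x) = 9.84e-03 → x² + (C + Ka₂)·x − Ka₂·C = 0 → x² + 0.10984·x − 9.840e-04 = 0. x = (−0.10984 + √(0.10984² + 4 × 9.840e-04)) / 2 = 8.3272e-03 M. [H⁺] = C + x = 0.1 + 8.3272e-03 = 1.0833e-01 M. pH = -log(1.0833e-01) = 0.97.

pH = 0.97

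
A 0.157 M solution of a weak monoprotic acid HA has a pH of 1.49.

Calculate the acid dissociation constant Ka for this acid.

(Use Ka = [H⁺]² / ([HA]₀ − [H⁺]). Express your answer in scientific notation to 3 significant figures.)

[H⁺] = 10^(−pH) = 10^(−1.49) = 3.236e-02 M. For HA ⇌ H⁺ + A⁻, Ka = [H⁺][A⁻]/[HA] = [H⁺]² / ([HA]₀ − [H⁺]) = (3.236e-02)² / (0.157 − 3.236e-02) = 8.40e-03.

K_a = 8.40e-03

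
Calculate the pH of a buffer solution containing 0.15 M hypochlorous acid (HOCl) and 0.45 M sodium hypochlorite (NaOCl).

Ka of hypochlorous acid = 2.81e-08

pKa = -log(2.81e-08) = 7.55. pH = pKa + log([A⁻]/[HA]) = 7.55 + log(0.45/0.15)

pH = 8.03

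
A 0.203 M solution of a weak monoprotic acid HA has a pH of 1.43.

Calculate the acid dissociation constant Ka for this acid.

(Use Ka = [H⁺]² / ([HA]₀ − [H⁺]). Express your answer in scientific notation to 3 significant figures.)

[H⁺] = 10^(−pH) = 10^(−1.43) = 3.715e-02 M. For HA ⇌ H⁺ + A⁻, Ka = [H⁺][A⁻]/[HA] = [H⁺]² / ([HA]₀ − [H⁺]) = (3.715e-02)² / (0.203 − 3.715e-02) = 8.32e-03.

K_a = 8.32e-03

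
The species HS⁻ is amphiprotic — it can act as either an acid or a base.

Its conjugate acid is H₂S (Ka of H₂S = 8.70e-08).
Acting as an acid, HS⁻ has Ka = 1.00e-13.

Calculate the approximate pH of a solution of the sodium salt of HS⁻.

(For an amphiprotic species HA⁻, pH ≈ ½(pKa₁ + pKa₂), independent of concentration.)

pKa₁ = -log(8.70e-08) = 7.06; pKa₂ = -log(1.00e-13) = 13.00. For an amphiprotic species, pH ≈ ½(pKa₁ + pKa₂) = ½(7.06 + 13.00) = 10.03.

pH = 10.03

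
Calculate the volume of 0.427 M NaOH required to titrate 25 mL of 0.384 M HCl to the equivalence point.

At equivalence: moles acid = moles base. moles HCl = 0.384 × 25/1000 = 0.0096 mol. V_base = moles / 0.427 × 1000 = 22.5 mL.

V_{base} = 22.5 mL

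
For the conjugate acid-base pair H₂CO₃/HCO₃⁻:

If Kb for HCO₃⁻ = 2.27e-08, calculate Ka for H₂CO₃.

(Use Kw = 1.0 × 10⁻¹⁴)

For a conjugate pair Ka × Kb = Kw, so Ka = Kw/Kb = 1.0 × 10⁻¹⁴ / 2.27e-08 = 4.41e-07.

K_a = 4.41e-07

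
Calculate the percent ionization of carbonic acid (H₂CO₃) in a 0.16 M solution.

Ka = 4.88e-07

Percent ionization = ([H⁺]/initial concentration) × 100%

Using Ka equilibrium: x² + Ka×x - Ka×C = 0. Solving: [H⁺] = 2.7918e-04. Percent = (2.7918e-04/0.16) × 100

Percent ionization = 0.174%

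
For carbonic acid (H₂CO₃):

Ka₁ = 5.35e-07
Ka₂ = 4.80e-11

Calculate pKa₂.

pKa₂ = -log(Ka₂) = -log(4.80e-11) = 10.32.

pK_{a2} = 10.32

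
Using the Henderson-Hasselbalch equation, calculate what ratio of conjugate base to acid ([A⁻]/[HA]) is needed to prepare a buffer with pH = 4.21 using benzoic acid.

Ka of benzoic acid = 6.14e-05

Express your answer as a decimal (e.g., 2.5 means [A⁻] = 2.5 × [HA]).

pKa = -log(6.14e-05) = 4.2118. pH = pKa + log([A⁻]/[HA]), so log([A⁻]/[HA]) = pH − pKa = 4.21 − 4.2118 = -0.0018. [A⁻]/[HA] = 10^(-0.0018) = 0.996

[A⁻]/[HA] = 0.996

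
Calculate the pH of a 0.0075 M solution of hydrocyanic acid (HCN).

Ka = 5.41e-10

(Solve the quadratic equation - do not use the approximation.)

x² + Ka×x - Ka×C = 0. Using quadratic formula: [H⁺] = 2.0141e-06

pH = 5.70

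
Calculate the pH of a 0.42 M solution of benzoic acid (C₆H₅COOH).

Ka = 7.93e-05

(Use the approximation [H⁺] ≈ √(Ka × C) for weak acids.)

[H⁺] = √(Ka × C) = √(7.93e-05 × 0.42) = 5.7711e-03. pH = -log(5.7711e-03)

pH = 2.24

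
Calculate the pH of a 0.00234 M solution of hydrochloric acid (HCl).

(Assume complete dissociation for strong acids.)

[H⁺] = 0.00234 M for strong acid. pH = -log[H⁺] = -log(0.00234)

pH = 2.63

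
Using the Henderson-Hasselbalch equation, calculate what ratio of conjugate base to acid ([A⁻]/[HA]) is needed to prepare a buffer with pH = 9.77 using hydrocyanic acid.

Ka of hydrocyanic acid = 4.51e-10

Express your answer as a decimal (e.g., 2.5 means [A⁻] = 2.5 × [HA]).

pKa = -log(4.51e-10) = 9.3458. pH = pKa + log([A⁻]/[HA]), so log([A⁻]/[HA]) = pH − pKa = 9.77 − 9.3458 = 0.4242. [A⁻]/[HA] = 10^(0.4242) = 2.66

[A⁻]/[HA] = 2.66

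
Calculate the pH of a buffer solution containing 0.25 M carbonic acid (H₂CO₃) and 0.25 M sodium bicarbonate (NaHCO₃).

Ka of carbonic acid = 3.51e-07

pKa = -log(3.51e-07) = 6.45. pH = pKa + log([A⁻]/[HA]) = 6.45 + log(0.25/0.25)

pH = 6.45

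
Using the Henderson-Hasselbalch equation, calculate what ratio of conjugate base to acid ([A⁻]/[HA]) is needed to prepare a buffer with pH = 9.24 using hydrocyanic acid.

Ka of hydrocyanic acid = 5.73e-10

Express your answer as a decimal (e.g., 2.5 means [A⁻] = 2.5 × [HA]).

pKa = -log(5.73e-10) = 9.2418. pH = pKa + log([A⁻]/[HA]), so log([A⁻]/[HA]) = pH − pKa = 9.24 − 9.2418 = -0.0018. [A⁻]/[HA] = 10^(-0.0018) = 0.996

[A⁻]/[HA] = 0.996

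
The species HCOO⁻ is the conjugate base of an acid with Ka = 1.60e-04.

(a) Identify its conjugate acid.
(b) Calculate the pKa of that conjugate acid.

(a) The conjugate acid is formed by adding one H⁺ to HCOO⁻, giving HCOOH. (b) pKa = -log(Ka) = -log(1.60e-04) = 3.80.

Conjugate acid: HCOOH; pK_a = 3.80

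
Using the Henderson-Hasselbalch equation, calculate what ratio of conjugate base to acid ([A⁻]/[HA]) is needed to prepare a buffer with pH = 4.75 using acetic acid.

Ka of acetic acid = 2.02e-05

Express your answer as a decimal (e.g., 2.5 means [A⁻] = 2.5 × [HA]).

pKa = -log(2.02e-05) = 4.6946. pH = pKa + log([A⁻]/[HA]), so log([A⁻]/[HA]) = pH − pKa = 4.75 − 4.6946 = 0.0554. [A⁻]/[HA] = 10^(0.0554) = 1.14

[A⁻]/[HA] = 1.14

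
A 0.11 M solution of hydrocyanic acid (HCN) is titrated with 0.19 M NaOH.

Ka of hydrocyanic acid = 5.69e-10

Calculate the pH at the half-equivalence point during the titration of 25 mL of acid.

At half-equivalence [HA] = [A⁻], so Henderson-Hasselbalch gives pH = pKa = -log(5.69e-10) = 9.24.

pH = pKa = 9.24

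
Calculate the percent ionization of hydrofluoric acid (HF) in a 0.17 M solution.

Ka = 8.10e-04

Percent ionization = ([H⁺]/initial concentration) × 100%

Using Ka equilibrium: x² + Ka×x - Ka×C = 0. Solving: [H⁺] = 1.1337e-02. Percent = (1.1337e-02/0.17) × 100

Percent ionization = 6.67%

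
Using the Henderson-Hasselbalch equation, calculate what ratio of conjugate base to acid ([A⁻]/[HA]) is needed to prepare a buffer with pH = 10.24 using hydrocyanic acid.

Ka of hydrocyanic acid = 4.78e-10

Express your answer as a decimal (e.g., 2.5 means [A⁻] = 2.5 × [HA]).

pKa = -log(4.78e-10) = 9.3206. pH = pKa + log([A⁻]/[HA]), so log([A⁻]/[HA]) = pH − pKa = 10.24 − 9.3206 = 0.9194. [A⁻]/[HA] = 10^(0.9194) = 8.31

[A⁻]/[HA] = 8.31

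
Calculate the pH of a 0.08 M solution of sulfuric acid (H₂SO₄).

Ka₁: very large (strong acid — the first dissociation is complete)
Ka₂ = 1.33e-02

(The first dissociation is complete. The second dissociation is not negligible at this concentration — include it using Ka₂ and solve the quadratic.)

First dissociation is complete: [H⁺]₀ = [HSO₄⁻]₀ = C = 0.08 M. Second dissociation HSO₄⁻ ⇌ H⁺ + SO₄²⁻: let x = [SO₄²⁻]. Ka₂ = (C + x)·x / (C − x) = 1.33e-02 → x² + (C + Ka₂)·x − Ka₂·C = 0 → x² + 0.09330·x − 1.064e-03 = 0. x = (−0.09330 + √(0.09330² + 4 × 1.064e-03)) / 2 = 1.0273e-02 M. [H⁺] = C + x = 0.08 + 1.0273e-02 = 9.0273e-02 M. pH = -log(9.0273e-02) = 1.04.

pH = 1.04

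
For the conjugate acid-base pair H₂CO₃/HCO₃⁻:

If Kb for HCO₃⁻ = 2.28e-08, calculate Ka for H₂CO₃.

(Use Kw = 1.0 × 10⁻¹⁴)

For a conjugate pair Ka × Kb = Kw, so Ka = Kw/Kb = 1.0 × 10⁻¹⁴ / 2.28e-08 = 4.39e-07.

K_a = 4.39e-07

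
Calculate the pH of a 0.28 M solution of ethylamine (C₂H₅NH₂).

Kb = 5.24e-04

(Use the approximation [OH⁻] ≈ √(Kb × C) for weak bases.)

[OH⁻] = √(Kb × C) = √(5.24e-04 × 0.28) = 1.2113e-02. pOH = 1.92, pH = 14 - pOH

pH = 12.08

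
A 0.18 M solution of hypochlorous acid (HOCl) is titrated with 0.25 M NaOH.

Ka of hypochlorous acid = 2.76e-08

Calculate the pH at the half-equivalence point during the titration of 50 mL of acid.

At half-equivalence [HA] = [A⁻], so Henderson-Hasselbalch gives pH = pKa = -log(2.76e-08) = 7.56.

pH = pKa = 7.56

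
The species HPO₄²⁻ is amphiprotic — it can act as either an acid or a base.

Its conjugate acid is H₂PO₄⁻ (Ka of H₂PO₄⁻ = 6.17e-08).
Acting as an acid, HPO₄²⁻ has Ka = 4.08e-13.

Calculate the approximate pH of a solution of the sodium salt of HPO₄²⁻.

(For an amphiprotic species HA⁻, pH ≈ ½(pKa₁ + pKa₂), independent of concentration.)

pKa₁ = -log(6.17e-08) = 7.21; pKa₂ = -log(4.08e-13) = 12.39. For an amphiprotic species, pH ≈ ½(pKa₁ + pKa₂) = ½(7.21 + 12.39) = 9.80.

pH = 9.80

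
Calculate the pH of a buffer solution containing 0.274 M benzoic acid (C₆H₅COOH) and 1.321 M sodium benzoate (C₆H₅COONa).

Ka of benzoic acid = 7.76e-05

pKa = -log(7.76e-05) = 4.11. pH = pKa + log([A⁻]/[HA]) = 4.11 + log(1.321/0.274)

pH = 4.79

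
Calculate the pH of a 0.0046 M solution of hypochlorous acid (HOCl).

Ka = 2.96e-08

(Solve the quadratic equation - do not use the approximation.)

x² + Ka×x - Ka×C = 0. Using quadratic formula: [H⁺] = 1.1654e-05

pH = 4.93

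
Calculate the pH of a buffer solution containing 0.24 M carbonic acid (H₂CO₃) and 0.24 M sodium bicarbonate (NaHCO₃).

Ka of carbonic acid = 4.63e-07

pKa = -log(4.63e-07) = 6.33. pH = pKa + log([A⁻]/[HA]) = 6.33 + log(0.24/0.24)

pH = 6.33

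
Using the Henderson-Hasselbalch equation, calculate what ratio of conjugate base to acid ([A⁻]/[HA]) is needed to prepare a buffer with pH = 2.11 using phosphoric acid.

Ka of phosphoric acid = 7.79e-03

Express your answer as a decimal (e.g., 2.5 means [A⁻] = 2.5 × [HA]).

pKa = -log(7.79e-03) = 2.1085. pH = pKa + log([A⁻]/[HA]), so log([A⁻]/[HA]) = pH − pKa = 2.11 − 2.1085 = 0.0015. [A⁻]/[HA] = 10^(0.0015) = 1.00

[A⁻]/[HA] = 1.00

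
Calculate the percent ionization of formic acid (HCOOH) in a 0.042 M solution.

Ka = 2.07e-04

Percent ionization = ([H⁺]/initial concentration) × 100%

Using Ka equilibrium: x² + Ka×x - Ka×C = 0. Solving: [H⁺] = 2.8469e-03. Percent = (2.8469e-03/0.042) × 100

Percent ionization = 6.78%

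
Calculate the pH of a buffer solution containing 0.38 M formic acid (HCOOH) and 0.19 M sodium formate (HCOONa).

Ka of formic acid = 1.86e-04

pKa = -log(1.86e-04) = 3.73. pH = pKa + log([A⁻]/[HA]) = 3.73 + log(0.19/0.38)

pH = 3.43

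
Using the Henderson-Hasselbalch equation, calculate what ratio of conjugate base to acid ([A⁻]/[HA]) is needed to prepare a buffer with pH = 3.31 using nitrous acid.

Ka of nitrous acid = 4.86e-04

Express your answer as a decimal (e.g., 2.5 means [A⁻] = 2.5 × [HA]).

pKa = -log(4.86e-04) = 3.3134. pH = pKa + log([A⁻]/[HA]), so log([A⁻]/[HA]) = pH − pKa = 3.31 − 3.3134 = -0.0034. [A⁻]/[HA] = 10^(-0.0034) = 0.992

[A⁻]/[HA] = 0.992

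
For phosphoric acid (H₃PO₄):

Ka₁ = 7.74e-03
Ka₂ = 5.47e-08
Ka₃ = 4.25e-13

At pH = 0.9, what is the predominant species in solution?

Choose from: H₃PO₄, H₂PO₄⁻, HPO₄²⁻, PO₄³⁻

pKa₁ = 2.11, pKa₂ = 7.26, pKa₃ = 12.37. For a polyprotic acid the predominant species crosses at each pKa: below pKa_n the protonated form dominates, above it the deprotonated form does. At pH = 0.9, the predominant species is H₃PO₄.

H₃PO₄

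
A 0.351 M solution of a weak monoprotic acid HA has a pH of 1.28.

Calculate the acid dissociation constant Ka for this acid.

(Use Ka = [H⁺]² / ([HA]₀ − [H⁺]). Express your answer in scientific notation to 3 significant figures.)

[H⁺] = 10^(−pH) = 10^(−1.28) = 5.248e-02 M. For HA ⇌ H⁺ + A⁻, Ka = [H⁺][A⁻]/[HA] = [H⁺]² / ([HA]₀ − [H⁺]) = (5.248e-02)² / (0.351 − 5.248e-02) = 9.23e-03.

K_a = 9.23e-03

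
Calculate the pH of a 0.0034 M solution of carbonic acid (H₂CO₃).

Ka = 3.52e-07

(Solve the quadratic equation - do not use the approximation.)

x² + Ka×x - Ka×C = 0. Using quadratic formula: [H⁺] = 3.4419e-05

pH = 4.46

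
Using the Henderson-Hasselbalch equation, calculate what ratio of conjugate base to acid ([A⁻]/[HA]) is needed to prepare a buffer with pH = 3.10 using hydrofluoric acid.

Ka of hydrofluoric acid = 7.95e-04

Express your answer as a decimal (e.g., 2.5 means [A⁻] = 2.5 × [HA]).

pKa = -log(7.95e-04) = 3.0996. pH = pKa + log([A⁻]/[HA]), so log([A⁻]/[HA]) = pH − pKa = 3.10 − 3.0996 = 0.0004. [A⁻]/[HA] = 10^(0.0004) = 1.00

[A⁻]/[HA] = 1.00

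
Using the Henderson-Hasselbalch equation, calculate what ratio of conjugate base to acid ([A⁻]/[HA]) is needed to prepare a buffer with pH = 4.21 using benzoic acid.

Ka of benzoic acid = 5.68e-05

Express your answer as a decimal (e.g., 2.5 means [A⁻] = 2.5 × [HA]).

pKa = -log(5.68e-05) = 4.2457. pH = pKa + log([A⁻]/[HA]), so log([A⁻]/[HA]) = pH − pKa = 4.21 − 4.2457 = -0.0357. [A⁻]/[HA] = 10^(-0.0357) = 0.921

[A⁻]/[HA] = 0.921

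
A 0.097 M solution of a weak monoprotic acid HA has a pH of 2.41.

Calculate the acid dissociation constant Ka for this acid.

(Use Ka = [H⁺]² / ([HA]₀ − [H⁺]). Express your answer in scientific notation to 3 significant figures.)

[H⁺] = 10^(−pH) = 10^(−2.41) = 3.890e-03 M. For HA ⇌ H⁺ + A⁻, Ka = [H⁺][A⁻]/[HA] = [H⁺]² / ([HA]₀ − [H⁺]) = (3.890e-03)² / (0.097 − 3.890e-03) = 1.63e-04.

K_a = 1.63e-04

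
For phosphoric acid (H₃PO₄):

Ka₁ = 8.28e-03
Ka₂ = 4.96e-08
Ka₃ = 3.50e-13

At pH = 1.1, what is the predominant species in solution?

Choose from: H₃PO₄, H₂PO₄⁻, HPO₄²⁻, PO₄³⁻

pKa₁ = 2.08, pKa₂ = 7.30, pKa₃ = 12.46. For a polyprotic acid the predominant species crosses at each pKa: below pKa_n the protonated form dominates, above it the deprotonated form does. At pH = 1.1, the predominant species is H₃PO₄.

H₃PO₄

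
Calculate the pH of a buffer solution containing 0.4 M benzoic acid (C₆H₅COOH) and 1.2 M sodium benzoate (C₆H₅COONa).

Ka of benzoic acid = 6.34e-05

pKa = -log(6.34e-05) = 4.20. pH = pKa + log([A⁻]/[HA]) = 4.20 + log(1.2/0.4)

pH = 4.68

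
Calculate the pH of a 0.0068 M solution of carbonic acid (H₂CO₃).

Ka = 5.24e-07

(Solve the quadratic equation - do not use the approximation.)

x² + Ka×x - Ka×C = 0. Using quadratic formula: [H⁺] = 5.9431e-05

pH = 4.23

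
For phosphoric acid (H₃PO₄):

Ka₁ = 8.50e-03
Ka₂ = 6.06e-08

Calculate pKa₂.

pKa₂ = -log(Ka₂) = -log(6.06e-08) = 7.22.

pK_{a2} = 7.22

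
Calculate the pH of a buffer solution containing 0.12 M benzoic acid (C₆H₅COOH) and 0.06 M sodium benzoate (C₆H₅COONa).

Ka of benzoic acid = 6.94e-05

pKa = -log(6.94e-05) = 4.16. pH = pKa + log([A⁻]/[HA]) = 4.16 + log(0.06/0.12)

pH = 3.86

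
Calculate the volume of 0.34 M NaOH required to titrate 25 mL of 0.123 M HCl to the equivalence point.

At equivalence: moles acid = moles base. moles HCl = 0.123 × 25/1000 = 0.003075 mol. V_base = moles / 0.34 × 1000 = 9.0 mL.

V_{base} = 9.0 mL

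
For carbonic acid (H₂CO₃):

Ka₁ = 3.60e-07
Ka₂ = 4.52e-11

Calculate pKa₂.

pKa₂ = -log(Ka₂) = -log(4.52e-11) = 10.34.

pK_{a2} = 10.34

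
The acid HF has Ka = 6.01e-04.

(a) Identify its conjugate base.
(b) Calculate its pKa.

(a) The conjugate base is formed by removing one H⁺ from HF, giving F⁻. (b) pKa = -log(Ka) = -log(6.01e-04) = 3.22.

Conjugate base: F⁻; pK_a = 3.22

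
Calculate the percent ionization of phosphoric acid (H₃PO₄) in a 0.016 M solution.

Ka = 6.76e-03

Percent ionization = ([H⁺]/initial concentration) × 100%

Using Ka equilibrium: x² + Ka×x - Ka×C = 0. Solving: [H⁺] = 7.5555e-03. Percent = (7.5555e-03/0.016) × 100

Percent ionization = 47.2%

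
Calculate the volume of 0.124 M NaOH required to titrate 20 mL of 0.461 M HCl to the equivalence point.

At equivalence: moles acid = moles base. moles HCl = 0.461 × 20/1000 = 0.00922 mol. V_base = moles / 0.124 × 1000 = 74.4 mL.

V_{base} = 74.4 mL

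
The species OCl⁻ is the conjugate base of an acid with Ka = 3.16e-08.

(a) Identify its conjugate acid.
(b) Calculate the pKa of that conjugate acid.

(a) The conjugate acid is formed by adding one H⁺ to OCl⁻, giving HOCl. (b) pKa = -log(Ka) = -log(3.16e-08) = 7.50.

Conjugate acid: HOCl; pK_a = 7.50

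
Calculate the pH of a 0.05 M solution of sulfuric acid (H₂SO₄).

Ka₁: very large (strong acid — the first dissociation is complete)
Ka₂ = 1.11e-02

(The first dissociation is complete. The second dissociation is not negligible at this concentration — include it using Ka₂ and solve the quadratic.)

First dissociation is complete: [H⁺]₀ = [HSO₄⁻]₀ = C = 0.05 M. Second dissociation HSO₄⁻ ⇌ H⁺ + SO₄²⁻: let x = [SO₄²⁻]. Ka₂ = (C + x)·x / (C − x) = 1.11e-02 → x² + (C + Ka₂)·x − Ka₂·C = 0 → x² + 0.06110·x − 5.550e-04 = 0. x = (−0.06110 + √(0.06110² + 4 × 5.550e-04)) / 2 = 8.0285e-03 M. [H⁺] = C + x = 0.05 + 8.0285e-03 = 5.8029e-02 M. pH = -log(5.8029e-02) = 1.24.

pH = 1.24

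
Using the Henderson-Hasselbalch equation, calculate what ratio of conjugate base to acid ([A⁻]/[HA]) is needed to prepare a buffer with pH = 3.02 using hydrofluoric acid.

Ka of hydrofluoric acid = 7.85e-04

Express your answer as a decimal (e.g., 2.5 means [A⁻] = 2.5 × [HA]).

pKa = -log(7.85e-04) = 3.1051. pH = pKa + log([A⁻]/[HA]), so log([A⁻]/[HA]) = pH − pKa = 3.02 − 3.1051 = -0.0851. [A⁻]/[HA] = 10^(-0.0851) = 0.822

[A⁻]/[HA] = 0.822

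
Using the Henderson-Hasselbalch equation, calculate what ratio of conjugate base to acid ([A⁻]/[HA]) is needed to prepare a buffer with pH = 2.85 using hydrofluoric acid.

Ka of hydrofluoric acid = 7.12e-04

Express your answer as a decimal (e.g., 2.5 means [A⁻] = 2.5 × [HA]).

pKa = -log(7.12e-04) = 3.1475. pH = pKa + log([A⁻]/[HA]), so log([A⁻]/[HA]) = pH − pKa = 2.85 − 3.1475 = -0.2975. [A⁻]/[HA] = 10^(-0.2975) = 0.504

[A⁻]/[HA] = 0.504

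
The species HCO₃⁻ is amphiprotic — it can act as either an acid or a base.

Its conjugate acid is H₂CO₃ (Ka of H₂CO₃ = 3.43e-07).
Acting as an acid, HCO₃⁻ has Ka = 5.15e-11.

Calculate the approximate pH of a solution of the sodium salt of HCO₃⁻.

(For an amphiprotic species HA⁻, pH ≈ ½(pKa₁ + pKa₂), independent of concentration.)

pKa₁ = -log(3.43e-07) = 6.46; pKa₂ = -log(5.15e-11) = 10.29. For an amphiprotic species, pH ≈ ½(pKa₁ + pKa₂) = ½(6.46 + 10.29) = 8.38.

pH = 8.38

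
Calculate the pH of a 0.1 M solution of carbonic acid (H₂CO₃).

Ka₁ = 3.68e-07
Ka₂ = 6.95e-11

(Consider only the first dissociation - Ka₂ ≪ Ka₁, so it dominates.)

First dissociation dominates. From Ka₁ = [H⁺][HA⁻]/[H₂A], x² + Ka₁·x − Ka₁·C = 0 with C = 0.1 M and Ka₁ = 3.68e-07. Solving: [H⁺] = (−Ka₁ + √(Ka₁² + 4·Ka₁·C)) / 2 = 1.9165e-04 M. pH = -log(1.9165e-04) = 3.72.

pH = 3.72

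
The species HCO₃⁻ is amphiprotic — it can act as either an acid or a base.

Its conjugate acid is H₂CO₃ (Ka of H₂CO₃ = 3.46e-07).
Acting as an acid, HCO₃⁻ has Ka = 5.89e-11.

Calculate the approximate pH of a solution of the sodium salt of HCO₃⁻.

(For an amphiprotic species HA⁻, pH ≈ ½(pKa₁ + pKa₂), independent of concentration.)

pKa₁ = -log(3.46e-07) = 6.46; pKa₂ = -log(5.89e-11) = 10.23. For an amphiprotic species, pH ≈ ½(pKa₁ + pKa₂) = ½(6.46 + 10.23) = 8.35.

pH = 8.35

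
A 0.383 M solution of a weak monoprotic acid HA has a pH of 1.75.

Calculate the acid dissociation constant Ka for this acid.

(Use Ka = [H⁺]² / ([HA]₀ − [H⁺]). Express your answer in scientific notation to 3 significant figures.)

[H⁺] = 10^(−pH) = 10^(−1.75) = 1.778e-02 M. For HA ⇌ H⁺ + A⁻, Ka = [H⁺][A⁻]/[HA] = [H⁺]² / ([HA]₀ − [H⁺]) = (1.778e-02)² / (0.383 − 1.778e-02) = 8.66e-04.

K_a = 8.66e-04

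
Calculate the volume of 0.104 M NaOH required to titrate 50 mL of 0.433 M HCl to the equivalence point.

At equivalence: moles acid = moles base. moles HCl = 0.433 × 50/1000 = 0.02165 mol. V_base = moles / 0.104 × 1000 = 208.2 mL.

V_{base} = 208.2 mL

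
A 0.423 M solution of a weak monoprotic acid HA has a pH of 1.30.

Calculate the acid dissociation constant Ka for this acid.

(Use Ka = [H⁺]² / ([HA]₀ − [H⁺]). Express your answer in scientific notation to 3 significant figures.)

[H⁺] = 10^(−pH) = 10^(−1.30) = 5.012e-02 M. For HA ⇌ H⁺ + A⁻, Ka = [H⁺][A⁻]/[HA] = [H⁺]² / ([HA]₀ − [H⁺]) = (5.012e-02)² / (0.423 − 5.012e-02) = 6.74e-03.

K_a = 6.74e-03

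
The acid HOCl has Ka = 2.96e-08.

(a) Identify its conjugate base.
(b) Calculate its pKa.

(a) The conjugate base is formed by removing one H⁺ from HOCl, giving OCl⁻. (b) pKa = -log(Ka) = -log(2.96e-08) = 7.53.

Conjugate base: OCl⁻; pK_a = 7.53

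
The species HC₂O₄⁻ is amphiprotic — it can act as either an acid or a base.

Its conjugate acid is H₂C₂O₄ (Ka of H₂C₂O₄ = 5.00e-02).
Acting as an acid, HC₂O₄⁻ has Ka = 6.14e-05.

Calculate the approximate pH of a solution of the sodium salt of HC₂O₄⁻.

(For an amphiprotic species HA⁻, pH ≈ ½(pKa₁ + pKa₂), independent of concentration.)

pKa₁ = -log(5.00e-02) = 1.30; pKa₂ = -log(6.14e-05) = 4.21. For an amphiprotic species, pH ≈ ½(pKa₁ + pKa₂) = ½(1.30 + 4.21) = 2.76.

pH = 2.76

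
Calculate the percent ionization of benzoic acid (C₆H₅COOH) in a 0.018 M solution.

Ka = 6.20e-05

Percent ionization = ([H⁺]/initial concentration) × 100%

Using Ka equilibrium: x² + Ka×x - Ka×C = 0. Solving: [H⁺] = 1.0259e-03. Percent = (1.0259e-03/0.018) × 100

Percent ionization = 5.7%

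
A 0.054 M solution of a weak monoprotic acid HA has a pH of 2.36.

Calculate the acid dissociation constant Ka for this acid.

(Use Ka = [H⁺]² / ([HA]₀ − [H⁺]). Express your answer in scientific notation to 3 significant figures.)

[H⁺] = 10^(−pH) = 10^(−2.36) = 4.365e-03 M. For HA ⇌ H⁺ + A⁻, Ka = [H⁺][A⁻]/[HA] = [H⁺]² / ([HA]₀ − [H⁺]) = (4.365e-03)² / (0.054 − 4.365e-03) = 3.84e-04.

K_a = 3.84e-04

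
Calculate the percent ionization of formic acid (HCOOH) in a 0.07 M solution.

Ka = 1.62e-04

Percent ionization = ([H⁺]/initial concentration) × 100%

Using Ka equilibrium: x² + Ka×x - Ka×C = 0. Solving: [H⁺] = 3.2875e-03. Percent = (3.2875e-03/0.07) × 100

Percent ionization = 4.7%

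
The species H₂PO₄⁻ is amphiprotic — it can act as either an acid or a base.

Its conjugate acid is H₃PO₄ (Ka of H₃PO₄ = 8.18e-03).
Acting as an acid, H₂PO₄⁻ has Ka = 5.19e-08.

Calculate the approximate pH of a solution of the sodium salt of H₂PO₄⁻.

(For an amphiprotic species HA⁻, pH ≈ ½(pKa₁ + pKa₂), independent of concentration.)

pKa₁ = -log(8.18e-03) = 2.09; pKa₂ = -log(5.19e-08) = 7.28. For an amphiprotic species, pH ≈ ½(pKa₁ + pKa₂) = ½(2.09 + 7.28) = 4.69.

pH = 4.69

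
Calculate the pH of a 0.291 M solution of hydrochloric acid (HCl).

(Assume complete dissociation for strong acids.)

[H⁺] = 0.291 M for strong acid. pH = -log[H⁺] = -log(0.291)

pH = 0.54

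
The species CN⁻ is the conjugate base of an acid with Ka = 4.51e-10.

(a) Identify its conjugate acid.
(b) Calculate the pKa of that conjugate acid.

(a) The conjugate acid is formed by adding one H⁺ to CN⁻, giving HCN. (b) pKa = -log(Ka) = -log(4.51e-10) = 9.35.

Conjugate acid: HCN; pK_a = 9.35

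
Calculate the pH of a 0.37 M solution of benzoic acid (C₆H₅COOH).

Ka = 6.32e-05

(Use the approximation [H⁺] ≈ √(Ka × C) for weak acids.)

[H⁺] = √(Ka × C) = √(6.32e-05 × 0.37) = 4.8357e-03. pH = -log(4.8357e-03)

pH = 2.32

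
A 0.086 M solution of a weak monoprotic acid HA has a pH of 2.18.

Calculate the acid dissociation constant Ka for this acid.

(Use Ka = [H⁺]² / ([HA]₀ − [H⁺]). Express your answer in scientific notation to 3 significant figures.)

[H⁺] = 10^(−pH) = 10^(−2.18) = 6.607e-03 M. For HA ⇌ H⁺ + A⁻, Ka = [H⁺][A⁻]/[HA] = [H⁺]² / ([HA]₀ − [H⁺]) = (6.607e-03)² / (0.086 − 6.607e-03) = 5.50e-04.

K_a = 5.50e-04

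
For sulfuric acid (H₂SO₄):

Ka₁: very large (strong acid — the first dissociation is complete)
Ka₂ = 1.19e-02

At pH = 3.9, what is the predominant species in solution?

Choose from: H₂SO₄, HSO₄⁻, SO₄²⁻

The first dissociation is complete, so H₂SO₄ itself is never the predominant species in water; pKa₂ = -log(1.19e-02) = 1.92. For a polyprotic acid the predominant species crosses at each pKa: below pKa_n the protonated form dominates, above it the deprotonated form does. At pH = 3.9, the predominant species is SO₄²⁻.

SO₄²⁻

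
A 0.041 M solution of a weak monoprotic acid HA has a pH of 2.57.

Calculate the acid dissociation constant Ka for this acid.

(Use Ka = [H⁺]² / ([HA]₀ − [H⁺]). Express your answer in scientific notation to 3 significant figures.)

[H⁺] = 10^(−pH) = 10^(−2.57) = 2.692e-03 M. For HA ⇌ H⁺ + A⁻, Ka = [H⁺][A⁻]/[HA] = [H⁺]² / ([HA]₀ − [H⁺]) = (2.692e-03)² / (0.041 − 2.692e-03) = 1.89e-04.

K_a = 1.89e-04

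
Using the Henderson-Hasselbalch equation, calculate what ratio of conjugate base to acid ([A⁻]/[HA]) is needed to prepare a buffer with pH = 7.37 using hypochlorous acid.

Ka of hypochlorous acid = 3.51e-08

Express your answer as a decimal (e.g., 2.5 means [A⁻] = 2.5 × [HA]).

pKa = -log(3.51e-08) = 7.4547. pH = pKa + log([A⁻]/[HA]), so log([A⁻]/[HA]) = pH − pKa = 7.37 − 7.4547 = -0.0847. [A⁻]/[HA] = 10^(-0.0847) = 0.823

[A⁻]/[HA] = 0.823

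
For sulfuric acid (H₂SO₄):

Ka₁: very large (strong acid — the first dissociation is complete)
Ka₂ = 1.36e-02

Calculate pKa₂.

pKa₂ = -log(Ka₂) = -log(1.36e-02) = 1.87.

pK_{a2} = 1.87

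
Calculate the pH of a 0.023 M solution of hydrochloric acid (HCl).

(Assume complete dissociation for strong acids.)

[H⁺] = 0.023 M for strong acid. pH = -log[H⁺] = -log(0.023)

pH = 1.64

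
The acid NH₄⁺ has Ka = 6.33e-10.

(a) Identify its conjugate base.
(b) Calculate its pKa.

(a) The conjugate base is formed by removing one H⁺ from NH₄⁺, giving NH₃. (b) pKa = -log(Ka) = -log(6.33e-10) = 9.20.

Conjugate base: NH₃; pK_a = 9.20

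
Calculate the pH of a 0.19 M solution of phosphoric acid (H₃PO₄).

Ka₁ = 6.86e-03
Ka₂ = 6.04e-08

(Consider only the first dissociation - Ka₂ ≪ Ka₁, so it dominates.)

First dissociation dominates. From Ka₁ = [H⁺][HA⁻]/[H₂A], x² + Ka₁·x − Ka₁·C = 0 with C = 0.19 M and Ka₁ = 6.86e-03. Solving: [H⁺] = (−Ka₁ + √(Ka₁² + 4·Ka₁·C)) / 2 = 3.2835e-02 M. pH = -log(3.2835e-02) = 1.48.

pH = 1.48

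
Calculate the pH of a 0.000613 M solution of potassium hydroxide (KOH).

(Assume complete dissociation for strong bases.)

[OH⁻] = 0.000613 M for strong base. pOH = -log[OH⁻] = 3.21, pH = 14 - pOH

pH = 10.79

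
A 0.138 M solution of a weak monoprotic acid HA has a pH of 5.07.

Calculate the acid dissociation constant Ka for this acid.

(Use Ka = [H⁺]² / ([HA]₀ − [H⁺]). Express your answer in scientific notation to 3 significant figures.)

[H⁺] = 10^(−pH) = 10^(−5.07) = 8.511e-06 M. For HA ⇌ H⁺ + A⁻, Ka = [H⁺][A⁻]/[HA] = [H⁺]² / ([HA]₀ − [H⁺]) = (8.511e-06)² / (0.138 − 8.511e-06) = 5.25e-10.

K_a = 5.25e-10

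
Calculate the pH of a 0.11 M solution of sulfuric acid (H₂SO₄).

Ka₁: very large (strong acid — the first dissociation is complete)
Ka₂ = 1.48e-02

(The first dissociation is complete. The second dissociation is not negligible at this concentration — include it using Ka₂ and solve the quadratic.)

First dissociation is complete: [H⁺]₀ = [HSO₄⁻]₀ = C = 0.11 M. Second dissociation HSO₄⁻ ⇌ H⁺ + SO₄²⁻: let x = [SO₄²⁻]. Ka₂ = (C + x)·x / (C − x) = 1.48e-02 → x² + (C + Ka₂)·x − Ka₂·C = 0 → x² + 0.12480·x − 1.628e-03 = 0. x = (−0.12480 + √(0.12480² + 4 × 1.628e-03)) / 2 = 1.1909e-02 M. [H⁺] = C + x = 0.11 + 1.1909e-02 = 1.2191e-01 M. pH = -log(1.2191e-01) = 0.91.

pH = 0.91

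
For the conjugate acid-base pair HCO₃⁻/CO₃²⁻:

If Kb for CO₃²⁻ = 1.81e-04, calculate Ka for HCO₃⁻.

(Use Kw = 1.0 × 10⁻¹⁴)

For a conjugate pair Ka × Kb = Kw, so Ka = Kw/Kb = 1.0 × 10⁻¹⁴ / 1.81e-04 = 5.52e-11.

K_a = 5.52e-11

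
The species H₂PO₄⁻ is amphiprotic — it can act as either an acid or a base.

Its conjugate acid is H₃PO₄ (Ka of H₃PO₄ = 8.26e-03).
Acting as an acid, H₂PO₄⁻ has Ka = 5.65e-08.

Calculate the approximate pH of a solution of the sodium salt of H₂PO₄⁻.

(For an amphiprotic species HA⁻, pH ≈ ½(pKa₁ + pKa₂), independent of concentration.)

pKa₁ = -log(8.26e-03) = 2.08; pKa₂ = -log(5.65e-08) = 7.25. For an amphiprotic species, pH ≈ ½(pKa₁ + pKa₂) = ½(2.08 + 7.25) = 4.67.

pH = 4.67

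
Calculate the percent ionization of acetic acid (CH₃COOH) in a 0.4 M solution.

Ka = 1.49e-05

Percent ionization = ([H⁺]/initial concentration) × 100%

Using Ka equilibrium: x² + Ka×x - Ka×C = 0. Solving: [H⁺] = 2.4339e-03. Percent = (2.4339e-03/0.4) × 100

Percent ionization = 0.608%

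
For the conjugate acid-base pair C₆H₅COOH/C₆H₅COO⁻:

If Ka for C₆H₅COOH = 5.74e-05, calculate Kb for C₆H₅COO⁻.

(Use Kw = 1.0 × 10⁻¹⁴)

For a conjugate pair Ka × Kb = Kw, so Kb = Kw/Ka = 1.0 × 10⁻¹⁴ / 5.74e-05 = 1.74e-10.

K_b = 1.74e-10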